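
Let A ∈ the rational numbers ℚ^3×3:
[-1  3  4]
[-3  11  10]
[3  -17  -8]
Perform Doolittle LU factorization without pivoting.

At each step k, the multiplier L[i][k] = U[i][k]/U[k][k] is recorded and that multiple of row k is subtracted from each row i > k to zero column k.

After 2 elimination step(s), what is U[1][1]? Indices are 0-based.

U[1][1] = 2

k=0: U[0][0]=-1
  eliminate (1,0): mult=3, new row 1: (0, 2, -2); set L[1][0]=3
  eliminate (2,0): mult=-3, new row 2: (0, -8, 4); set L[2][0]=-3
k=1: U[1][1]=2
  eliminate (2,1): mult=-4, new row 2: (0, 0, -4); set L[2][1]=-4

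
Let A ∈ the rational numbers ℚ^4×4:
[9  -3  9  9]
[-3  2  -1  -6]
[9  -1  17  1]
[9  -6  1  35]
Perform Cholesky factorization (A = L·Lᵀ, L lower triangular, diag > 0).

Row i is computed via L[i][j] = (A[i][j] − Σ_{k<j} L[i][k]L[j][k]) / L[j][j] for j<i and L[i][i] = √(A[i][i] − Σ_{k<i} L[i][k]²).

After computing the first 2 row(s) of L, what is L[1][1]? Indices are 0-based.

Step 1: L[0][0] = √(9) = 3.
  L[1][0] = (-3) / L[0][0] = -1.
Step 2: L[1][1] = √(1) = 1.

L[1][1] = 1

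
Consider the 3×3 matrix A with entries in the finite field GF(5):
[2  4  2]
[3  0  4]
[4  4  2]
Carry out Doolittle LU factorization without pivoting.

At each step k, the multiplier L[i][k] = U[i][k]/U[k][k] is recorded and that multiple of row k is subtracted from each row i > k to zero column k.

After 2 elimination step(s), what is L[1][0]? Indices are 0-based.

L[1][0] = 4

Step 1: pivot at (0,0) is 2.
  row1 ← row1 − (4)·row0  ⇒  L[1][0]=4, U row1=(0, 4, 1)
  row2 ← row2 − (2)·row0  ⇒  L[2][0]=2, U row2=(0, 1, 3)
Step 2: pivot at (1,1) is 4.
  row2 ← row2 − (4)·row1  ⇒  L[2][1]=4, U row2=(0, 0, 4)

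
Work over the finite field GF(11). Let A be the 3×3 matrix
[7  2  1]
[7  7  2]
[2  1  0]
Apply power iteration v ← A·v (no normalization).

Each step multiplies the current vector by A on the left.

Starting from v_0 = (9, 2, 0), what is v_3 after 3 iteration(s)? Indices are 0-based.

v_0 = (9, 2, 0).
v_1 = A·v_0 = (1, 0, 9).
v_2 = A·v_1 = (5, 3, 2).
v_3 = A·v_2 = (10, 5, 2).

v_3 = (10, 5, 2)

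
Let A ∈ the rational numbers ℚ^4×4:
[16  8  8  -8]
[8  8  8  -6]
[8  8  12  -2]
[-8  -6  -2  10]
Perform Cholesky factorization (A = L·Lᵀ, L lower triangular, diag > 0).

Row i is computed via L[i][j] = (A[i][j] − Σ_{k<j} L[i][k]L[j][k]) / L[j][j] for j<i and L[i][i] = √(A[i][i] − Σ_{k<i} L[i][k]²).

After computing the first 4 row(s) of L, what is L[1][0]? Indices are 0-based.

Step 1: L[0][0] = √(16) = 4.
  L[1][0] = (8) / L[0][0] = 2.
Step 2: L[1][1] = √(4) = 2.
  L[2][0] = (8) / L[0][0] = 2.
  L[2][1] = (4) / L[1][1] = 2.
Step 3: L[2][2] = √(4) = 2.
  L[3][0] = (-8) / L[0][0] = -2.
  L[3][1] = (-2) / L[1][1] = -1.
  L[3][2] = (4) / L[2][2] = 2.
Step 4: L[3][3] = √(1) = 1.

L[1][0] = 2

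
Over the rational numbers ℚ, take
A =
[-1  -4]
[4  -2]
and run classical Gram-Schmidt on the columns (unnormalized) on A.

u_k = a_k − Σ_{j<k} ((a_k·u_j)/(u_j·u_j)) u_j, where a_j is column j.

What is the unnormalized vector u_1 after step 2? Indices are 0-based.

u_1 = (-72/17, -18/17)

Step 1: u_0 = a_0 = (-1, 4).
Step 2: u_1 = a_1 − (-4/17)·u_0 = (-72/17, -18/17).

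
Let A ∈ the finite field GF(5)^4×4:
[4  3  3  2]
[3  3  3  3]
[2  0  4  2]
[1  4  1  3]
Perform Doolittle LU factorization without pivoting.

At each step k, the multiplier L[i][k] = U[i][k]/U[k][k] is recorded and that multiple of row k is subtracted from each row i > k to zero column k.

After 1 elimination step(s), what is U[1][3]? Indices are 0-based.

U[1][3] = 4

Step 1: pivot at (0,0) is 4.
  row1 ← row1 − (2)·row0  ⇒  L[1][0]=2, U row1=(0, 2, 2, 4)
  row2 ← row2 − (3)·row0  ⇒  L[2][0]=3, U row2=(0, 1, 0, 1)
  row3 ← row3 − (4)·row0  ⇒  L[3][0]=4, U row3=(0, 2, 4, 0)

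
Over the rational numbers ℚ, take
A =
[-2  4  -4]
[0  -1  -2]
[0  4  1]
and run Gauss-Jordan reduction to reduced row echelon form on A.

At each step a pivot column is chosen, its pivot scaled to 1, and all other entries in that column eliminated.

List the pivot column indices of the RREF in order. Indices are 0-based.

pivot columns: 0, 1, 2

pivot(0,0)=-2: scale R0 → (1, -2, 2)
pivot(1,1)=-1: scale R1 → (0, 1, 2)
  clear (0,1): R0 −= (-2)R1 → (1, 0, 6)
  clear (2,1): R2 −= (4)R1 → (0, 0, -7)
pivot(2,2)=-7: scale R2 → (0, 0, 1)
  clear (0,2): R0 −= (6)R2 → (1, 0, 0)
  clear (1,2): R1 −= (2)R2 → (0, 1, 0)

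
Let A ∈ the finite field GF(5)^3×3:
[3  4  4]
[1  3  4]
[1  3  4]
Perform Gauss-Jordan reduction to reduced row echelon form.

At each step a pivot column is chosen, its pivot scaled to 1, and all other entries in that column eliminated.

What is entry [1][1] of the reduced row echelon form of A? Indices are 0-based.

step 1: normalize row 0 (÷3) = (1, 3, 3)
  row 1: subtract 1×row0 = (0, 0, 1)
  row 2: subtract 1×row0 = (0, 0, 1)
skip col 1 (zero from row 1)
step 2: normalize row 1 (÷1) = (0, 0, 1)
  row 0: subtract 3×row1 = (1, 3, 0)
  row 2: subtract 1×row1 = (0, 0, 0)

M[1][1] = 0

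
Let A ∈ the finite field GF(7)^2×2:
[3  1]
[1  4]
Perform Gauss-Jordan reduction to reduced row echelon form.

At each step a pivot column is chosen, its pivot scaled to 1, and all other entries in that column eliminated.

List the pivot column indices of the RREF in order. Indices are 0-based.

pivot(0,0)=3: scale R0 → (1, 5)
  clear (1,0): R1 −= (1)R0 → (0, 6)
pivot(1,1)=6: scale R1 → (0, 1)
  clear (0,1): R0 −= (5)R1 → (1, 0)

pivot columns: 0, 1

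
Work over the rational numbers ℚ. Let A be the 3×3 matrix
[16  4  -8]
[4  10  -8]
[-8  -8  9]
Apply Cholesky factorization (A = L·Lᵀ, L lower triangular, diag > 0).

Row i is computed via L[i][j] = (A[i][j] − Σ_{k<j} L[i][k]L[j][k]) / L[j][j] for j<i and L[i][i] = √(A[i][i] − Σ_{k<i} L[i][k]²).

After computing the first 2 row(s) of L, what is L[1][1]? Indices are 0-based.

L[1][1] = 3

Step 1: L[0][0] = √(16) = 4.
  L[1][0] = (4) / L[0][0] = 1.
Step 2: L[1][1] = √(9) = 3.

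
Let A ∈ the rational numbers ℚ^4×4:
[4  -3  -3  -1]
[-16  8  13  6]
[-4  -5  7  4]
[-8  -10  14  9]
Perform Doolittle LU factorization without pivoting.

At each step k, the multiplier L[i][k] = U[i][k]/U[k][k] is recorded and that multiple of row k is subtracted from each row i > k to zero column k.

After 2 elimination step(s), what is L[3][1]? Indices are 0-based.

Step 1: pivot at (0,0) is 4.
  row1 ← row1 − (-4)·row0  ⇒  L[1][0]=-4, U row1=(0, -4, 1, 2)
  row2 ← row2 − (-1)·row0  ⇒  L[2][0]=-1, U row2=(0, -8, 4, 3)
  row3 ← row3 − (-2)·row0  ⇒  L[3][0]=-2, U row3=(0, -16, 8, 7)
Step 2: pivot at (1,1) is -4.
  row2 ← row2 − (2)·row1  ⇒  L[2][1]=2, U row2=(0, 0, 2, -1)
  row3 ← row3 − (4)·row1  ⇒  L[3][1]=4, U row3=(0, 0, 4, -1)

L[3][1] = 4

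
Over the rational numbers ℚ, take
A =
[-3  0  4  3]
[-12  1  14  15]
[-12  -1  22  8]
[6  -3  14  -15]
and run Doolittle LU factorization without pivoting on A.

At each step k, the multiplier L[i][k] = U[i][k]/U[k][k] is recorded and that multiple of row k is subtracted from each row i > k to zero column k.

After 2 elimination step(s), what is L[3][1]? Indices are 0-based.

L[3][1] = -3

Step 1: pivot at (0,0) is -3.
  row1 ← row1 − (4)·row0  ⇒  L[1][0]=4, U row1=(0, 1, -2, 3)
  row2 ← row2 − (4)·row0  ⇒  L[2][0]=4, U row2=(0, -1, 6, -4)
  row3 ← row3 − (-2)·row0  ⇒  L[3][0]=-2, U row3=(0, -3, 22, -9)
Step 2: pivot at (1,1) is 1.
  row2 ← row2 − (-1)·row1  ⇒  L[2][1]=-1, U row2=(0, 0, 4, -1)
  row3 ← row3 − (-3)·row1  ⇒  L[3][1]=-3, U row3=(0, 0, 16, 0)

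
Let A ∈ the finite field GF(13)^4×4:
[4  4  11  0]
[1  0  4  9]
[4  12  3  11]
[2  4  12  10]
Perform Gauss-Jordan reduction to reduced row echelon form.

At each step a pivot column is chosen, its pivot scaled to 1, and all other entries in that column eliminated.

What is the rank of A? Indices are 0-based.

step 1: normalize row 0 (÷4) = (1, 1, 6, 0)
  row 1: subtract 1×row0 = (0, 12, 11, 9)
  row 2: subtract 4×row0 = (0, 8, 5, 11)
  row 3: subtract 2×row0 = (0, 2, 0, 10)
step 2: normalize row 1 (÷12) = (0, 1, 2, 4)
  row 0: subtract 1×row1 = (1, 0, 4, 9)
  row 2: subtract 8×row1 = (0, 0, 2, 5)
  row 3: subtract 2×row1 = (0, 0, 9, 2)
step 3: normalize row 2 (÷2) = (0, 0, 1, 9)
  row 0: subtract 4×row2 = (1, 0, 0, 12)
  row 1: subtract 2×row2 = (0, 1, 0, 12)
  row 3: subtract 9×row2 = (0, 0, 0, 12)
step 4: normalize row 3 (÷12) = (0, 0, 0, 1)
  row 0: subtract 12×row3 = (1, 0, 0, 0)
  row 1: subtract 12×row3 = (0, 1, 0, 0)
  row 2: subtract 9×row3 = (0, 0, 1, 0)

rank = 4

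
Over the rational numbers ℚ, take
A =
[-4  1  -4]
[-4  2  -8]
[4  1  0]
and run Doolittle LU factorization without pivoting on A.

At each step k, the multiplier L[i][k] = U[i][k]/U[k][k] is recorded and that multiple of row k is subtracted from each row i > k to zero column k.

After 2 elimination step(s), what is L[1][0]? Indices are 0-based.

L[1][0] = 1

k=0: U[0][0]=-4
  eliminate (1,0): mult=1, new row 1: (0, 1, -4); set L[1][0]=1
  eliminate (2,0): mult=-1, new row 2: (0, 2, -4); set L[2][0]=-1
k=1: U[1][1]=1
  eliminate (2,1): mult=2, new row 2: (0, 0, 4); set L[2][1]=2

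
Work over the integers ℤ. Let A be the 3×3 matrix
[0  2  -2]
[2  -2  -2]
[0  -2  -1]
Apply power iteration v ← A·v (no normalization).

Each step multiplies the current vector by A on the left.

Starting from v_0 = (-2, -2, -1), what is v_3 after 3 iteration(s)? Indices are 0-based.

v_3 = (-18, 42, 45)

v_0 = (-2, -2, -1).
v_1 = A·v_0 = (-2, 2, 5).
v_2 = A·v_1 = (-6, -18, -9).
v_3 = A·v_2 = (-18, 42, 45).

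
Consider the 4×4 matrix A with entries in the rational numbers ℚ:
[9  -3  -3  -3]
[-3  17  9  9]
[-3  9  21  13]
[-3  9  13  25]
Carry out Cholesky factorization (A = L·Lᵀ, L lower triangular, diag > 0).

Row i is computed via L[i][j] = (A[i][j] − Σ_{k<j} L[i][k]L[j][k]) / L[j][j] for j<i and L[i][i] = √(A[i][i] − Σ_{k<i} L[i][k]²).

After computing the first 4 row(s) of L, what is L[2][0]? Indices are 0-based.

L[2][0] = -1

Step 1: L[0][0] = √(9) = 3.
  L[1][0] = (-3) / L[0][0] = -1.
Step 2: L[1][1] = √(16) = 4.
  L[2][0] = (-3) / L[0][0] = -1.
  L[2][1] = (8) / L[1][1] = 2.
Step 3: L[2][2] = √(16) = 4.
  L[3][0] = (-3) / L[0][0] = -1.
  L[3][1] = (8) / L[1][1] = 2.
  L[3][2] = (8) / L[2][2] = 2.
Step 4: L[3][3] = √(16) = 4.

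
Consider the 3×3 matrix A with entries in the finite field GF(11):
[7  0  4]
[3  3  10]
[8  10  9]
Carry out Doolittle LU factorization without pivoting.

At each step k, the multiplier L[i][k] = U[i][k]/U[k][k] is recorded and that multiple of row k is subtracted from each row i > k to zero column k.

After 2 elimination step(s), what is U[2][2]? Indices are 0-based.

[col 0] pivot 7
  R1 -= 2*R0 → (0, 3, 2)  (L[1][0] := 2)
  R2 -= 9*R0 → (0, 10, 6)  (L[2][0] := 9)
[col 1] pivot 3
  R2 -= 7*R1 → (0, 0, 3)  (L[2][1] := 7)

U[2][2] = 3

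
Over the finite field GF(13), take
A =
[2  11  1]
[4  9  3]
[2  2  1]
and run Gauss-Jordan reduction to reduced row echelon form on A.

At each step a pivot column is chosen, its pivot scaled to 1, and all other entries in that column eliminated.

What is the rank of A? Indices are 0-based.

rank = 3

step 1: normalize row 0 (÷2) = (1, 12, 7)
  row 1: subtract 4×row0 = (0, 0, 1)
  row 2: subtract 2×row0 = (0, 4, 0)
step 2: exchange rows 1,2
step 2: normalize row 1 (÷4) = (0, 1, 0)
  row 0: subtract 12×row1 = (1, 0, 7)
step 3: normalize row 2 (÷1) = (0, 0, 1)
  row 0: subtract 7×row2 = (1, 0, 0)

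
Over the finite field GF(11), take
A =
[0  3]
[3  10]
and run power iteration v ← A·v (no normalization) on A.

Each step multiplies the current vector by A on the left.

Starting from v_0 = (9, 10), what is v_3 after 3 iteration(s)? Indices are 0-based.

v_0 = (9, 10).
v_1 = A·v_0 = (8, 6).
v_2 = A·v_1 = (7, 7).
v_3 = A·v_2 = (10, 3).

v_3 = (10, 3)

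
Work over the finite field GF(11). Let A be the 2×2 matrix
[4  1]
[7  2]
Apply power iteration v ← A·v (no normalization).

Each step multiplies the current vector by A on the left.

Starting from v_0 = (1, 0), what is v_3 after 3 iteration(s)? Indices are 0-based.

v_3 = (2, 3)

v_0 = (1, 0).
v_1 = A·v_0 = (4, 7).
v_2 = A·v_1 = (1, 9).
v_3 = A·v_2 = (2, 3).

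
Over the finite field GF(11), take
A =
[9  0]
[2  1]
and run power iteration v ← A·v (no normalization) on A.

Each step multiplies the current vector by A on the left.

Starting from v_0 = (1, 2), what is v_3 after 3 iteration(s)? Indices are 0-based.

v_0 = (1, 2).
v_1 = A·v_0 = (9, 4).
v_2 = A·v_1 = (4, 0).
v_3 = A·v_2 = (3, 8).

v_3 = (3, 8)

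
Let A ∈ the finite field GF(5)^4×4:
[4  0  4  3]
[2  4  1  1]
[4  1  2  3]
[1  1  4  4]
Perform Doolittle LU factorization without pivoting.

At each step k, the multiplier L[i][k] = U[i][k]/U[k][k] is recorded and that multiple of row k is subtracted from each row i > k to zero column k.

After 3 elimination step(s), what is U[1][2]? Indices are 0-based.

k=0: U[0][0]=4
  eliminate (1,0): mult=3, new row 1: (0, 4, 4, 2); set L[1][0]=3
  eliminate (2,0): mult=1, new row 2: (0, 1, 3, 0); set L[2][0]=1
  eliminate (3,0): mult=4, new row 3: (0, 1, 3, 2); set L[3][0]=4
k=1: U[1][1]=4
  eliminate (2,1): mult=4, new row 2: (0, 0, 2, 2); set L[2][1]=4
  eliminate (3,1): mult=4, new row 3: (0, 0, 2, 4); set L[3][1]=4
k=2: U[2][2]=2
  eliminate (3,2): mult=1, new row 3: (0, 0, 0, 2); set L[3][2]=1

U[1][2] = 4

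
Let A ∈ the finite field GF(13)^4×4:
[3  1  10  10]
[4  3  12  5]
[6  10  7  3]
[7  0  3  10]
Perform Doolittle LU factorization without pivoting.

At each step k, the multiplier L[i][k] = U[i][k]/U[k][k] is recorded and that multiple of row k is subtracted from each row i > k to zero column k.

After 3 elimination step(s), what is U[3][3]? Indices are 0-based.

k=0: U[0][0]=3
  eliminate (1,0): mult=10, new row 1: (0, 6, 3, 9); set L[1][0]=10
  eliminate (2,0): mult=2, new row 2: (0, 8, 0, 9); set L[2][0]=2
  eliminate (3,0): mult=11, new row 3: (0, 2, 10, 4); set L[3][0]=11
k=1: U[1][1]=6
  eliminate (2,1): mult=10, new row 2: (0, 0, 9, 10); set L[2][1]=10
  eliminate (3,1): mult=9, new row 3: (0, 0, 9, 1); set L[3][1]=9
k=2: U[2][2]=9
  eliminate (3,2): mult=1, new row 3: (0, 0, 0, 4); set L[3][2]=1

U[3][3] = 4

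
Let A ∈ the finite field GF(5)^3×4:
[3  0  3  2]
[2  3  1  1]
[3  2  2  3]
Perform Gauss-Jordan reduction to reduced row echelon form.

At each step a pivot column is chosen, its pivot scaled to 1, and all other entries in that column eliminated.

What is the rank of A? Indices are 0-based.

rank = 3

step 1: normalize row 0 (÷3) = (1, 0, 1, 4)
  row 1: subtract 2×row0 = (0, 3, 4, 3)
  row 2: subtract 3×row0 = (0, 2, 4, 1)
step 2: normalize row 1 (÷3) = (0, 1, 3, 1)
  row 2: subtract 2×row1 = (0, 0, 3, 4)
step 3: normalize row 2 (÷3) = (0, 0, 1, 3)
  row 0: subtract 1×row2 = (1, 0, 0, 1)
  row 1: subtract 3×row2 = (0, 1, 0, 2)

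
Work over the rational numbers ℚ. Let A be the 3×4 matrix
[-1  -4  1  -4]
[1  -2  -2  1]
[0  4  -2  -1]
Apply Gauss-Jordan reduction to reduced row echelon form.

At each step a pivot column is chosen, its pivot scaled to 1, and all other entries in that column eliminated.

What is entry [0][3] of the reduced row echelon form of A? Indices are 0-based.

pivot(0,0)=-1: scale R0 → (1, 4, -1, 4)
  clear (1,0): R1 −= (1)R0 → (0, -6, -1, -3)
pivot(1,1)=-6: scale R1 → (0, 1, 1/6, 1/2)
  clear (0,1): R0 −= (4)R1 → (1, 0, -5/3, 2)
  clear (2,1): R2 −= (4)R1 → (0, 0, -8/3, -3)
pivot(2,2)=-8/3: scale R2 → (0, 0, 1, 9/8)
  clear (0,2): R0 −= (-5/3)R2 → (1, 0, 0, 31/8)
  clear (1,2): R1 −= (1/6)R2 → (0, 1, 0, 5/16)

M[0][3] = 31/8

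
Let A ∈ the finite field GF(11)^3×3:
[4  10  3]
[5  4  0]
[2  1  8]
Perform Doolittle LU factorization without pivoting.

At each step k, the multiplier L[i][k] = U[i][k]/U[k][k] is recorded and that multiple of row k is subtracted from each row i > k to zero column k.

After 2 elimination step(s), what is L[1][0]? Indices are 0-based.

L[1][0] = 4

[col 0] pivot 4
  R1 -= 4*R0 → (0, 8, 10)  (L[1][0] := 4)
  R2 -= 6*R0 → (0, 7, 1)  (L[2][0] := 6)
[col 1] pivot 8
  R2 -= 5*R1 → (0, 0, 6)  (L[2][1] := 5)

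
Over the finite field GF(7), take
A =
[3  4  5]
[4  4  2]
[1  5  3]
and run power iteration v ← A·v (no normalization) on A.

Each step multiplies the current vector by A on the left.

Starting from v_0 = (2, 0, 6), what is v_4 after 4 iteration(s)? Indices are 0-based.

v_0 = (2, 0, 6).
v_1 = A·v_0 = (1, 6, 6).
v_2 = A·v_1 = (1, 5, 0).
v_3 = A·v_2 = (2, 3, 5).
v_4 = A·v_3 = (1, 2, 4).

v_4 = (1, 2, 4)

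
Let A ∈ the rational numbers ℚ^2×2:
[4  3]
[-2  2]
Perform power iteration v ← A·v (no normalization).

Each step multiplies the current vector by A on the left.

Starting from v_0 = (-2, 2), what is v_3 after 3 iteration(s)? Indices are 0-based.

v_3 = (124, 8)

v_0 = (-2, 2).
v_1 = A·v_0 = (-2, 8).
v_2 = A·v_1 = (16, 20).
v_3 = A·v_2 = (124, 8).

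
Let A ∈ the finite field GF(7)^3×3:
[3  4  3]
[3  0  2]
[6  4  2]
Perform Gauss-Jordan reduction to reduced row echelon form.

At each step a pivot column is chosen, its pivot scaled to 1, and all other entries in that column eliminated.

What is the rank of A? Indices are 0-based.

rank = 3

step 1: normalize row 0 (÷3) = (1, 6, 1)
  row 1: subtract 3×row0 = (0, 3, 6)
  row 2: subtract 6×row0 = (0, 3, 3)
step 2: normalize row 1 (÷3) = (0, 1, 2)
  row 0: subtract 6×row1 = (1, 0, 3)
  row 2: subtract 3×row1 = (0, 0, 4)
step 3: normalize row 2 (÷4) = (0, 0, 1)
  row 0: subtract 3×row2 = (1, 0, 0)
  row 1: subtract 2×row2 = (0, 1, 0)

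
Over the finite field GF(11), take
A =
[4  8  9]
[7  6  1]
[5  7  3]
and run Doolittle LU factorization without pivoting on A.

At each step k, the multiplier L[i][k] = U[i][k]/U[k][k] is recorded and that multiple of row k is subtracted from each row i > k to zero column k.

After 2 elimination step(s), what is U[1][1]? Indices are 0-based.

Step 1: pivot at (0,0) is 4.
  row1 ← row1 − (10)·row0  ⇒  L[1][0]=10, U row1=(0, 3, 10)
  row2 ← row2 − (4)·row0  ⇒  L[2][0]=4, U row2=(0, 8, 0)
Step 2: pivot at (1,1) is 3.
  row2 ← row2 − (10)·row1  ⇒  L[2][1]=10, U row2=(0, 0, 10)

U[1][1] = 3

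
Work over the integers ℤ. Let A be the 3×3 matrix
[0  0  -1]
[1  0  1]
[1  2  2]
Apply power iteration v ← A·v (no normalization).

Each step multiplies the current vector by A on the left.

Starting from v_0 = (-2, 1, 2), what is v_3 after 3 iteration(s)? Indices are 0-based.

v_0 = (-2, 1, 2).
v_1 = A·v_0 = (-2, 0, 4).
v_2 = A·v_1 = (-4, 2, 6).
v_3 = A·v_2 = (-6, 2, 12).

v_3 = (-6, 2, 12)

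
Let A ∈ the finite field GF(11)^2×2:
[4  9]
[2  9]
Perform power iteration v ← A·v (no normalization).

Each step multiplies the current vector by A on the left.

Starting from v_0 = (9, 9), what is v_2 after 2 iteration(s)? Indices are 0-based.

v_2 = (6, 3)

v_0 = (9, 9).
v_1 = A·v_0 = (7, 0).
v_2 = A·v_1 = (6, 3).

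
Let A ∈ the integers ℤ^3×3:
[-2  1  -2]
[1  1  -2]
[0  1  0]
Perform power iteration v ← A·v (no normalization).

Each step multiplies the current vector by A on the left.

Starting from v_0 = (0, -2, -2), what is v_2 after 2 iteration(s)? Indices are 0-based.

v_0 = (0, -2, -2).
v_1 = A·v_0 = (2, 2, -2).
v_2 = A·v_1 = (2, 8, 2).

v_2 = (2, 8, 2)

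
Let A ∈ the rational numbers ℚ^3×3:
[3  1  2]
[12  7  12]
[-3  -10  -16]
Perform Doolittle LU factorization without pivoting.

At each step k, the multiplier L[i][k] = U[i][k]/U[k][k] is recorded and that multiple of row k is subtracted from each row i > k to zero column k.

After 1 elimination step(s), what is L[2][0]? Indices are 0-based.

L[2][0] = -1

k=0: U[0][0]=3
  eliminate (1,0): mult=4, new row 1: (0, 3, 4); set L[1][0]=4
  eliminate (2,0): mult=-1, new row 2: (0, -9, -14); set L[2][0]=-1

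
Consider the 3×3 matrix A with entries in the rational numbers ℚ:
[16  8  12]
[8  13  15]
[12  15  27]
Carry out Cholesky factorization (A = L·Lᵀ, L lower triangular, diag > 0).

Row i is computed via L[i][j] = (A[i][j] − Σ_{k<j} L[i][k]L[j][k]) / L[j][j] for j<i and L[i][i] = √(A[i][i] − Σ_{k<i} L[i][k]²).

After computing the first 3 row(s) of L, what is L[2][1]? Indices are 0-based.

L[2][1] = 3

Step 1: L[0][0] = √(16) = 4.
  L[1][0] = (8) / L[0][0] = 2.
Step 2: L[1][1] = √(9) = 3.
  L[2][0] = (12) / L[0][0] = 3.
  L[2][1] = (9) / L[1][1] = 3.
Step 3: L[2][2] = √(9) = 3.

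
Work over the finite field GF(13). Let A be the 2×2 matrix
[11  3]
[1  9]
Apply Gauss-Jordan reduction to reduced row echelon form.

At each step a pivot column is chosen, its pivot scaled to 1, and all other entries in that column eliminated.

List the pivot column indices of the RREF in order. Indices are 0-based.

pivot(0,0)=11: scale R0 → (1, 5)
  clear (1,0): R1 −= (1)R0 → (0, 4)
pivot(1,1)=4: scale R1 → (0, 1)
  clear (0,1): R0 −= (5)R1 → (1, 0)

pivot columns: 0, 1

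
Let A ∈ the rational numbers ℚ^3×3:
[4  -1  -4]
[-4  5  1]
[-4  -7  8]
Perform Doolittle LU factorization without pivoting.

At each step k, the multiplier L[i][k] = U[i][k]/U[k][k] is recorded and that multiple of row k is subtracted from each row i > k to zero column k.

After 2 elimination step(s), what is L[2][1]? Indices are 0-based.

Step 1: pivot at (0,0) is 4.
  row1 ← row1 − (-1)·row0  ⇒  L[1][0]=-1, U row1=(0, 4, -3)
  row2 ← row2 − (-1)·row0  ⇒  L[2][0]=-1, U row2=(0, -8, 4)
Step 2: pivot at (1,1) is 4.
  row2 ← row2 − (-2)·row1  ⇒  L[2][1]=-2, U row2=(0, 0, -2)

L[2][1] = -2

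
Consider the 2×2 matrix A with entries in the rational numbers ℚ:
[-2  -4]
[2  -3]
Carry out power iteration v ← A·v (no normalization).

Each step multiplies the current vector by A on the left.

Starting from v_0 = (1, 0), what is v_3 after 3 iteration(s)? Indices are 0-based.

v_0 = (1, 0).
v_1 = A·v_0 = (-2, 2).
v_2 = A·v_1 = (-4, -10).
v_3 = A·v_2 = (48, 22).

v_3 = (48, 22)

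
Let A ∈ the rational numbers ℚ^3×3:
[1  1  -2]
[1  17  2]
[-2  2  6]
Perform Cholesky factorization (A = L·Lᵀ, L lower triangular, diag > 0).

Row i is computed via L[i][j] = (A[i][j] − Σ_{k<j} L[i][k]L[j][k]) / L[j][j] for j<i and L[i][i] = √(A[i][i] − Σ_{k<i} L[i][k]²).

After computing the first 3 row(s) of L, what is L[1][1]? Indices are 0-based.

L[1][1] = 4

Step 1: L[0][0] = √(1) = 1.
  L[1][0] = (1) / L[0][0] = 1.
Step 2: L[1][1] = √(16) = 4.
  L[2][0] = (-2) / L[0][0] = -2.
  L[2][1] = (4) / L[1][1] = 1.
Step 3: L[2][2] = √(1) = 1.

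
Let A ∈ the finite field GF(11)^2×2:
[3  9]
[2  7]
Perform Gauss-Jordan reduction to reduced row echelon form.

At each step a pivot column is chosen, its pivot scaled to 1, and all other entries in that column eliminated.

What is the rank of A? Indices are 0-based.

[1] R0 /= 3  ⇒  (1, 3)
     R1 -= 2·R0  ⇒  (0, 1)
[2] R1 /= 1  ⇒  (0, 1)
     R0 -= 3·R1  ⇒  (1, 0)

rank = 2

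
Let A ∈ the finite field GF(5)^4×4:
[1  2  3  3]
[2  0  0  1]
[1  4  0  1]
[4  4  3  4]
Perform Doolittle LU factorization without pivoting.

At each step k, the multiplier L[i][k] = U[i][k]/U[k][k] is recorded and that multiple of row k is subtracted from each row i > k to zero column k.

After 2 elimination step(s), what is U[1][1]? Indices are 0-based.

k=0: U[0][0]=1
  eliminate (1,0): mult=2, new row 1: (0, 1, 4, 0); set L[1][0]=2
  eliminate (2,0): mult=1, new row 2: (0, 2, 2, 3); set L[2][0]=1
  eliminate (3,0): mult=4, new row 3: (0, 1, 1, 2); set L[3][0]=4
k=1: U[1][1]=1
  eliminate (2,1): mult=2, new row 2: (0, 0, 4, 3); set L[2][1]=2
  eliminate (3,1): mult=1, new row 3: (0, 0, 2, 2); set L[3][1]=1

U[1][1] = 1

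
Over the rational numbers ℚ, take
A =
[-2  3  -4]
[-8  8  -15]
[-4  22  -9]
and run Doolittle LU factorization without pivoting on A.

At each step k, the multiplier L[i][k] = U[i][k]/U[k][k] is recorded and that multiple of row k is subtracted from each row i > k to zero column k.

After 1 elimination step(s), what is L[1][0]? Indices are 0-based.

L[1][0] = 4

[col 0] pivot -2
  R1 -= 4*R0 → (0, -4, 1)  (L[1][0] := 4)
  R2 -= 2*R0 → (0, 16, -1)  (L[2][0] := 2)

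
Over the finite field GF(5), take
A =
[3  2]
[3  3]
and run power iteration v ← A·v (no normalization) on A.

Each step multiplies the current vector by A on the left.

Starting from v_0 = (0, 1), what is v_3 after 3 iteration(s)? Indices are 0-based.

v_3 = (1, 1)

v_0 = (0, 1).
v_1 = A·v_0 = (2, 3).
v_2 = A·v_1 = (2, 0).
v_3 = A·v_2 = (1, 1).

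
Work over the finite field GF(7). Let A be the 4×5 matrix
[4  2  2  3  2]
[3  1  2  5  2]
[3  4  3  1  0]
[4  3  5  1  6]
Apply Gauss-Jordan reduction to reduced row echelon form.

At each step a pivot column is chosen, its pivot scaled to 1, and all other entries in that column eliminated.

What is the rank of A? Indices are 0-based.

[1] R0 /= 4  ⇒  (1, 4, 4, 6, 4)
     R1 -= 3·R0  ⇒  (0, 3, 4, 1, 4)
     R2 -= 3·R0  ⇒  (0, 6, 5, 4, 2)
     R3 -= 4·R0  ⇒  (0, 1, 3, 5, 4)
[2] R1 /= 3  ⇒  (0, 1, 6, 5, 6)
     R0 -= 4·R1  ⇒  (1, 0, 1, 0, 1)
     R2 -= 6·R1  ⇒  (0, 0, 4, 2, 1)
     R3 -= 1·R1  ⇒  (0, 0, 4, 0, 5)
[3] R2 /= 4  ⇒  (0, 0, 1, 4, 2)
     R0 -= 1·R2  ⇒  (1, 0, 0, 3, 6)
     R1 -= 6·R2  ⇒  (0, 1, 0, 2, 1)
     R3 -= 4·R2  ⇒  (0, 0, 0, 5, 4)
[4] R3 /= 5  ⇒  (0, 0, 0, 1, 5)
     R0 -= 3·R3  ⇒  (1, 0, 0, 0, 5)
     R1 -= 2·R3  ⇒  (0, 1, 0, 0, 5)
     R2 -= 4·R3  ⇒  (0, 0, 1, 0, 3)

rank = 4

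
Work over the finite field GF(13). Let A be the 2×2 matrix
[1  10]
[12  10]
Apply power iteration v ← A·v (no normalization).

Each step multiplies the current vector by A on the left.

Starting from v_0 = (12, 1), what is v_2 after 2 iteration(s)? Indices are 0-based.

v_2 = (2, 10)

v_0 = (12, 1).
v_1 = A·v_0 = (9, 11).
v_2 = A·v_1 = (2, 10).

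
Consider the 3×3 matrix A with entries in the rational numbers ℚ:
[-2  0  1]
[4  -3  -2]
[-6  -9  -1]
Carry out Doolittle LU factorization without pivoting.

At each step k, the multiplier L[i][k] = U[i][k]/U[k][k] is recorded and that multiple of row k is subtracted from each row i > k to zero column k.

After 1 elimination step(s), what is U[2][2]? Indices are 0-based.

[col 0] pivot -2
  R1 -= -2*R0 → (0, -3, 0)  (L[1][0] := -2)
  R2 -= 3*R0 → (0, -9, -4)  (L[2][0] := 3)

U[2][2] = -4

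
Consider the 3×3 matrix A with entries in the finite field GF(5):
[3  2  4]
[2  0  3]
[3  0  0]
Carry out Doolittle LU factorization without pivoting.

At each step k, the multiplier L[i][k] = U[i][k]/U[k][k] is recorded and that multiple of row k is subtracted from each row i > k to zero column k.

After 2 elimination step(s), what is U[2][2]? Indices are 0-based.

Step 1: pivot at (0,0) is 3.
  row1 ← row1 − (4)·row0  ⇒  L[1][0]=4, U row1=(0, 2, 2)
  row2 ← row2 − (1)·row0  ⇒  L[2][0]=1, U row2=(0, 3, 1)
Step 2: pivot at (1,1) is 2.
  row2 ← row2 − (4)·row1  ⇒  L[2][1]=4, U row2=(0, 0, 3)

U[2][2] = 3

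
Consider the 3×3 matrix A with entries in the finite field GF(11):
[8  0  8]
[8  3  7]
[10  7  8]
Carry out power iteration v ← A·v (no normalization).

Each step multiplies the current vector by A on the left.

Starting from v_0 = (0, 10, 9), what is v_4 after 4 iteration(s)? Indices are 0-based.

v_0 = (0, 10, 9).
v_1 = A·v_0 = (6, 5, 10).
v_2 = A·v_1 = (7, 1, 10).
v_3 = A·v_2 = (4, 8, 3).
v_4 = A·v_3 = (1, 0, 10).

v_4 = (1, 0, 10)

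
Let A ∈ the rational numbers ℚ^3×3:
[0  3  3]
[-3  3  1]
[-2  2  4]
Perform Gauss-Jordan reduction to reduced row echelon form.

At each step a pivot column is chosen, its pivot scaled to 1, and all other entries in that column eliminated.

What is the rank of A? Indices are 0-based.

step 1: exchange rows 0,1
step 1: normalize row 0 (÷-3) = (1, -1, -1/3)
  row 2: subtract -2×row0 = (0, 0, 10/3)
step 2: normalize row 1 (÷3) = (0, 1, 1)
  row 0: subtract -1×row1 = (1, 0, 2/3)
step 3: normalize row 2 (÷10/3) = (0, 0, 1)
  row 0: subtract 2/3×row2 = (1, 0, 0)
  row 1: subtract 1×row2 = (0, 1, 0)

rank = 3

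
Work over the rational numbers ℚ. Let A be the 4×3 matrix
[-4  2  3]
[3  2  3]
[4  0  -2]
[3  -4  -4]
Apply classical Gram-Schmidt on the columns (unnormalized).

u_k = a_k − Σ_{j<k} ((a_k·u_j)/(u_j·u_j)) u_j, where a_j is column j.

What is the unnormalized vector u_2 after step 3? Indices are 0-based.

u_2 = (54/251, 334/251, -342/251, 194/251)

Step 1: u_0 = a_0 = (-4, 3, 4, 3).
Step 2: u_1 = a_1 − (-7/25)·u_0 = (22/25, 71/25, 28/25, -79/25).
Step 3: u_2 = a_2 − (-23/50)·u_0 − (539/502)·u_1 = (54/251, 334/251, -342/251, 194/251).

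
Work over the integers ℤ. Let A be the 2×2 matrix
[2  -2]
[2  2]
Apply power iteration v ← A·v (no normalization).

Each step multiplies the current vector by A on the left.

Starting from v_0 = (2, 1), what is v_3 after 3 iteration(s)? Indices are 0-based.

v_3 = (-48, 16)

v_0 = (2, 1).
v_1 = A·v_0 = (2, 6).
v_2 = A·v_1 = (-8, 16).
v_3 = A·v_2 = (-48, 16).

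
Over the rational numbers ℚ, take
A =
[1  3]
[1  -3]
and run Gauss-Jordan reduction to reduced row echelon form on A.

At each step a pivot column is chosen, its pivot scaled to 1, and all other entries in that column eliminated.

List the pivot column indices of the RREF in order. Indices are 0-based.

step 1: normalize row 0 (÷1) = (1, 3)
  row 1: subtract 1×row0 = (0, -6)
step 2: normalize row 1 (÷-6) = (0, 1)
  row 0: subtract 3×row1 = (1, 0)

pivot columns: 0, 1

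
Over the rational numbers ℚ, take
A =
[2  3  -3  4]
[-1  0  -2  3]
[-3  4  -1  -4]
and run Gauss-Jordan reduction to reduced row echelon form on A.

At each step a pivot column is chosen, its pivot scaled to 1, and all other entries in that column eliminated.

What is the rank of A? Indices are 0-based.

rank = 3

step 1: normalize row 0 (÷2) = (1, 3/2, -3/2, 2)
  row 1: subtract -1×row0 = (0, 3/2, -7/2, 5)
  row 2: subtract -3×row0 = (0, 17/2, -11/2, 2)
step 2: normalize row 1 (÷3/2) = (0, 1, -7/3, 10/3)
  row 0: subtract 3/2×row1 = (1, 0, 2, -3)
  row 2: subtract 17/2×row1 = (0, 0, 43/3, -79/3)
step 3: normalize row 2 (÷43/3) = (0, 0, 1, -79/43)
  row 0: subtract 2×row2 = (1, 0, 0, 29/43)
  row 1: subtract -7/3×row2 = (0, 1, 0, -41/43)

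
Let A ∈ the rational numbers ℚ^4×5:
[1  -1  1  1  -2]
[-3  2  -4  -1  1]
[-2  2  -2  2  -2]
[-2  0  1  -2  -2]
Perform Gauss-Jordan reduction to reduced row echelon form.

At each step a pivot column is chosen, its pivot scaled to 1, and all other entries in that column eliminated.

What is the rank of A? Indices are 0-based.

pivot(0,0)=1: scale R0 → (1, -1, 1, 1, -2)
  clear (1,0): R1 −= (-3)R0 → (0, -1, -1, 2, -5)
  clear (2,0): R2 −= (-2)R0 → (0, 0, 0, 4, -6)
  clear (3,0): R3 −= (-2)R0 → (0, -2, 3, 0, -6)
pivot(1,1)=-1: scale R1 → (0, 1, 1, -2, 5)
  clear (0,1): R0 −= (-1)R1 → (1, 0, 2, -1, 3)
  clear (3,1): R3 −= (-2)R1 → (0, 0, 5, -4, 4)
pivot(2,2): swap R2↔R3
pivot(2,2)=5: scale R2 → (0, 0, 1, -4/5, 4/5)
  clear (0,2): R0 −= (2)R2 → (1, 0, 0, 3/5, 7/5)
  clear (1,2): R1 −= (1)R2 → (0, 1, 0, -6/5, 21/5)
pivot(3,3)=4: scale R3 → (0, 0, 0, 1, -3/2)
  clear (0,3): R0 −= (3/5)R3 → (1, 0, 0, 0, 23/10)
  clear (1,3): R1 −= (-6/5)R3 → (0, 1, 0, 0, 12/5)
  clear (2,3): R2 −= (-4/5)R3 → (0, 0, 1, 0, -2/5)

rank = 4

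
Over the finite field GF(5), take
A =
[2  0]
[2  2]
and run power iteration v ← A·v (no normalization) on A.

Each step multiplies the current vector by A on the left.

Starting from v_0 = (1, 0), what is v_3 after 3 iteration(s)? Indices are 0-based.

v_0 = (1, 0).
v_1 = A·v_0 = (2, 2).
v_2 = A·v_1 = (4, 3).
v_3 = A·v_2 = (3, 4).

v_3 = (3, 4)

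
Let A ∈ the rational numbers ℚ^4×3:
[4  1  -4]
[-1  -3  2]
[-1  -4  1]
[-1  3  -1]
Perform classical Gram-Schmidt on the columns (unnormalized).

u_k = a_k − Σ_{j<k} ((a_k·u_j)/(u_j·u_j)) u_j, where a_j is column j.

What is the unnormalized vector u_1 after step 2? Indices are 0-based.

u_1 = (-13/19, -49/19, -68/19, 65/19)

Step 1: u_0 = a_0 = (4, -1, -1, -1).
Step 2: u_1 = a_1 − (8/19)·u_0 = (-13/19, -49/19, -68/19, 65/19).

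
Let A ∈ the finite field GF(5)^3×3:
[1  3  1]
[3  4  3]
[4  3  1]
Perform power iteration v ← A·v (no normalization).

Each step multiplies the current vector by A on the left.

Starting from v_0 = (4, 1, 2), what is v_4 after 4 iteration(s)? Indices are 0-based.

v_0 = (4, 1, 2).
v_1 = A·v_0 = (4, 2, 1).
v_2 = A·v_1 = (1, 3, 3).
v_3 = A·v_2 = (3, 4, 1).
v_4 = A·v_3 = (1, 3, 0).

v_4 = (1, 3, 0)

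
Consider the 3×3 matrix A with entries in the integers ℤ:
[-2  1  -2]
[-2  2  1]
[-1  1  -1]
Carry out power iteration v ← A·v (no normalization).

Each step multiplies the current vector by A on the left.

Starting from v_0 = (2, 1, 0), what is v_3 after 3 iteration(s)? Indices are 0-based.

v_0 = (2, 1, 0).
v_1 = A·v_0 = (-3, -2, -1).
v_2 = A·v_1 = (6, 1, 2).
v_3 = A·v_2 = (-15, -8, -7).

v_3 = (-15, -8, -7)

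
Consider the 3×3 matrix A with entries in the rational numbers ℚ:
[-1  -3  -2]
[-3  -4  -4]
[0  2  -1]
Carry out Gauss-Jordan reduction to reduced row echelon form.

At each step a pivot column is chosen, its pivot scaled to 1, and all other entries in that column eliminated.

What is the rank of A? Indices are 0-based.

pivot(0,0)=-1: scale R0 → (1, 3, 2)
  clear (1,0): R1 −= (-3)R0 → (0, 5, 2)
pivot(1,1)=5: scale R1 → (0, 1, 2/5)
  clear (0,1): R0 −= (3)R1 → (1, 0, 4/5)
  clear (2,1): R2 −= (2)R1 → (0, 0, -9/5)
pivot(2,2)=-9/5: scale R2 → (0, 0, 1)
  clear (0,2): R0 −= (4/5)R2 → (1, 0, 0)
  clear (1,2): R1 −= (2/5)R2 → (0, 1, 0)

rank = 3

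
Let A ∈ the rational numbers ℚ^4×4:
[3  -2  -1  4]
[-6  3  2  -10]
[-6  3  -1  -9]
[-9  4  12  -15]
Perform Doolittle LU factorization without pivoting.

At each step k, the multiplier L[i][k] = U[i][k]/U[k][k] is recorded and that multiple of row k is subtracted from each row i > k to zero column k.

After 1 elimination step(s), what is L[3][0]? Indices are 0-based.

L[3][0] = -3

Step 1: pivot at (0,0) is 3.
  row1 ← row1 − (-2)·row0  ⇒  L[1][0]=-2, U row1=(0, -1, 0, -2)
  row2 ← row2 − (-2)·row0  ⇒  L[2][0]=-2, U row2=(0, -1, -3, -1)
  row3 ← row3 − (-3)·row0  ⇒  L[3][0]=-3, U row3=(0, -2, 9, -3)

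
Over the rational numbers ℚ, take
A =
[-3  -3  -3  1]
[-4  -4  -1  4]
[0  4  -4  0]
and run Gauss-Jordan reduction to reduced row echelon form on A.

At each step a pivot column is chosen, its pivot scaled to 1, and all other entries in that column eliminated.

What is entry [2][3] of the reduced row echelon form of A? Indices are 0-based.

M[2][3] = 8/9

step 1: normalize row 0 (÷-3) = (1, 1, 1, -1/3)
  row 1: subtract -4×row0 = (0, 0, 3, 8/3)
step 2: exchange rows 1,2
step 2: normalize row 1 (÷4) = (0, 1, -1, 0)
  row 0: subtract 1×row1 = (1, 0, 2, -1/3)
step 3: normalize row 2 (÷3) = (0, 0, 1, 8/9)
  row 0: subtract 2×row2 = (1, 0, 0, -19/9)
  row 1: subtract -1×row2 = (0, 1, 0, 8/9)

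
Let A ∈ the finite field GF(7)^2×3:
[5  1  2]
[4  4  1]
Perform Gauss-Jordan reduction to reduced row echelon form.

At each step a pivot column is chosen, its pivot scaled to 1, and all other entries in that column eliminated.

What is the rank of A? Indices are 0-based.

rank = 2

[1] R0 /= 5  ⇒  (1, 3, 6)
     R1 -= 4·R0  ⇒  (0, 6, 5)
[2] R1 /= 6  ⇒  (0, 1, 2)
     R0 -= 3·R1  ⇒  (1, 0, 0)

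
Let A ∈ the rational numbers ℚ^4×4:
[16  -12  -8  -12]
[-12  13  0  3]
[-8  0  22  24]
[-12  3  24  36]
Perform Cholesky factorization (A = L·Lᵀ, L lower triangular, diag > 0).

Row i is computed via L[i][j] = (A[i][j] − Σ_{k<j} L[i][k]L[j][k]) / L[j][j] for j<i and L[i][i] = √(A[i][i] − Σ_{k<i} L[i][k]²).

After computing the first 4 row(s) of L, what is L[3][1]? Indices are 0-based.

L[3][1] = -3

Step 1: L[0][0] = √(16) = 4.
  L[1][0] = (-12) / L[0][0] = -3.
Step 2: L[1][1] = √(4) = 2.
  L[2][0] = (-8) / L[0][0] = -2.
  L[2][1] = (-6) / L[1][1] = -3.
Step 3: L[2][2] = √(9) = 3.
  L[3][0] = (-12) / L[0][0] = -3.
  L[3][1] = (-6) / L[1][1] = -3.
  L[3][2] = (9) / L[2][2] = 3.
Step 4: L[3][3] = √(9) = 3.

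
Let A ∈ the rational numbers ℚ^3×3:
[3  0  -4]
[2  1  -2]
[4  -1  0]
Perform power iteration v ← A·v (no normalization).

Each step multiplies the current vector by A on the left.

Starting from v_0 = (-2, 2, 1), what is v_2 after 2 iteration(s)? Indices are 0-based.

v_0 = (-2, 2, 1).
v_1 = A·v_0 = (-10, -4, -10).
v_2 = A·v_1 = (10, -4, -36).

v_2 = (10, -4, -36)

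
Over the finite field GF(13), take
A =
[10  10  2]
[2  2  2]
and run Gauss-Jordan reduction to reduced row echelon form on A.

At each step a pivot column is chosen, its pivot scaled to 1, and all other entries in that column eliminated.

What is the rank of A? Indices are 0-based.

step 1: normalize row 0 (÷10) = (1, 1, 8)
  row 1: subtract 2×row0 = (0, 0, 12)
skip col 1 (zero from row 1)
step 2: normalize row 1 (÷12) = (0, 0, 1)
  row 0: subtract 8×row1 = (1, 1, 0)

rank = 2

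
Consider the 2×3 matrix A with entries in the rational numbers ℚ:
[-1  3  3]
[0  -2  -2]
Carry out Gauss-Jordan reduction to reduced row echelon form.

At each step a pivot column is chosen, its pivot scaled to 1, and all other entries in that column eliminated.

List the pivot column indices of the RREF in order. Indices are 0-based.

pivot columns: 0, 1

step 1: normalize row 0 (÷-1) = (1, -3, -3)
step 2: normalize row 1 (÷-2) = (0, 1, 1)
  row 0: subtract -3×row1 = (1, 0, 0)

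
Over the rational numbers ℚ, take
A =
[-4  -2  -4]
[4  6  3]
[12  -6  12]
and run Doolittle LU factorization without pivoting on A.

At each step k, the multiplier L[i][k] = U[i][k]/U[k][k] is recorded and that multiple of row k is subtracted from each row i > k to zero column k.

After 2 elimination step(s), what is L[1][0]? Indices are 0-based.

L[1][0] = -1

Step 1: pivot at (0,0) is -4.
  row1 ← row1 − (-1)·row0  ⇒  L[1][0]=-1, U row1=(0, 4, -1)
  row2 ← row2 − (-3)·row0  ⇒  L[2][0]=-3, U row2=(0, -12, 0)
Step 2: pivot at (1,1) is 4.
  row2 ← row2 − (-3)·row1  ⇒  L[2][1]=-3, U row2=(0, 0, -3)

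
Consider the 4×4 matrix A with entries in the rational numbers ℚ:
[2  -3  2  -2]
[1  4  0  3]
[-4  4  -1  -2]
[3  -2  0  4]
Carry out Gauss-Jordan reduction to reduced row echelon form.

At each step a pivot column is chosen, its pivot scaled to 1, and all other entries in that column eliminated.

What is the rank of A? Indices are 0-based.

step 1: normalize row 0 (÷2) = (1, -3/2, 1, -1)
  row 1: subtract 1×row0 = (0, 11/2, -1, 4)
  row 2: subtract -4×row0 = (0, -2, 3, -6)
  row 3: subtract 3×row0 = (0, 5/2, -3, 7)
step 2: normalize row 1 (÷11/2) = (0, 1, -2/11, 8/11)
  row 0: subtract -3/2×row1 = (1, 0, 8/11, 1/11)
  row 2: subtract -2×row1 = (0, 0, 29/11, -50/11)
  row 3: subtract 5/2×row1 = (0, 0, -28/11, 57/11)
step 3: normalize row 2 (÷29/11) = (0, 0, 1, -50/29)
  row 0: subtract 8/11×row2 = (1, 0, 0, 39/29)
  row 1: subtract -2/11×row2 = (0, 1, 0, 12/29)
  row 3: subtract -28/11×row2 = (0, 0, 0, 23/29)
step 4: normalize row 3 (÷23/29) = (0, 0, 0, 1)
  row 0: subtract 39/29×row3 = (1, 0, 0, 0)
  row 1: subtract 12/29×row3 = (0, 1, 0, 0)
  row 2: subtract -50/29×row3 = (0, 0, 1, 0)

rank = 4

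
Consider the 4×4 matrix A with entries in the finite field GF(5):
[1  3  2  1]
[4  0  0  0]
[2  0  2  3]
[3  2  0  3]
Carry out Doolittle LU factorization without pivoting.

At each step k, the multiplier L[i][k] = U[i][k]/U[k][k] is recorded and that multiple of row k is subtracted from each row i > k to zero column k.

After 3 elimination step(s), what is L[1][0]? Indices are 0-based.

Step 1: pivot at (0,0) is 1.
  row1 ← row1 − (4)·row0  ⇒  L[1][0]=4, U row1=(0, 3, 2, 1)
  row2 ← row2 − (2)·row0  ⇒  L[2][0]=2, U row2=(0, 4, 3, 1)
  row3 ← row3 − (3)·row0  ⇒  L[3][0]=3, U row3=(0, 3, 4, 0)
Step 2: pivot at (1,1) is 3.
  row2 ← row2 − (3)·row1  ⇒  L[2][1]=3, U row2=(0, 0, 2, 3)
  row3 ← row3 − (1)·row1  ⇒  L[3][1]=1, U row3=(0, 0, 2, 4)
Step 3: pivot at (2,2) is 2.
  row3 ← row3 − (1)·row2  ⇒  L[3][2]=1, U row3=(0, 0, 0, 1)

L[1][0] = 4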